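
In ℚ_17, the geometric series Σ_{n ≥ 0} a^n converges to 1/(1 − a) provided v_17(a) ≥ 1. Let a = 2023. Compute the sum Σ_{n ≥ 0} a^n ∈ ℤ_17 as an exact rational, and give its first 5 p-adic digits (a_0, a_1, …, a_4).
Σ a^n = 1/(1 − a) = -1/2022;  first 5 digits = (1, 0, 7, 0, 15)

v_17(a) = 2 ≥ 1, so the series converges in ℤ_17 to 1/(1 − a) = 1/(1 − 2023) = -1/2022. Expand this rational in ℤ_17: compute digits iteratively via d_i = x_i mod 17, x_{i+1} = (x_i − d_i)/17. The first 5 digits are (1, 0, 7, 0, 15).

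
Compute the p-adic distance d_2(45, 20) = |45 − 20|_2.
d_2(45, 20) = 1

Step 1 — x − y = 45 − 20 = 25. Step 2 — v_2(25) = 0 (factor: 25 = (2^0 · 25); the sign does not affect v_p). Step 3 — |x − y|_2 = 2^{0} = 1.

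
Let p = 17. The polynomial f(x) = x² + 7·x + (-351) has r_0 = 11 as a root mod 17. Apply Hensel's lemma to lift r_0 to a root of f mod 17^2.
r_1 = 96 (mod 289)

Hensel: r_{i+1} = r_i − f(r_i)·(f′(r_i))^{-1} mod 17^{i+2}, f′(x) = 2x + 7. Iterate:
  r_0 = 11 (mod 17)
  r_1 = 96 (mod 289)
Final: r = 96 satisfies f(r) ≡ 0 mod 17^2.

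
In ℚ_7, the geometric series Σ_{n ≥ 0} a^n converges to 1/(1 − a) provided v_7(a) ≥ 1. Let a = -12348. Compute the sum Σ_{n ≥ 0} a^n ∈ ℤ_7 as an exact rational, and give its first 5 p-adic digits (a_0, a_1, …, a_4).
Σ a^n = 1/(1 − a) = 1/12349;  first 5 digits = (1, 0, 0, 6, 1)

v_7(a) = 3 ≥ 1, so the series converges in ℤ_7 to 1/(1 − a) = 1/(1 − (-12348)) = 1/12349. Expand this rational in ℤ_7: compute digits iteratively via d_i = x_i mod 7, x_{i+1} = (x_i − d_i)/7. The first 5 digits are (1, 0, 0, 6, 1).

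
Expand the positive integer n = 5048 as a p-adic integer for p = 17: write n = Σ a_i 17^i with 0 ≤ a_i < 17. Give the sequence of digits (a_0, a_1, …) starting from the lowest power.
(a_0, a_1, …) = (16, 7, 0, 1)

Repeated division by 17 gives the digits low-to-high: 5048 = 16 + 7·17^1 + 1·17^3. Digit sequence: (16, 7, 0, 1).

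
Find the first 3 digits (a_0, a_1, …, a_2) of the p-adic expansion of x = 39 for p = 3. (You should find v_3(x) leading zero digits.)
(a_0, …, a_2) = (0, 1, 1)

v_3(39) = 1, so a_0 = ... = a_0 = 0. Factor out: x = 3^1 · u with u = 13 a unit in ℤ_3. Expand u iteratively via a_{v+i} = u_i mod 3, u_{i+1} = (u_i − a_{v+i})/3:
  u_0 = 13;  a_1 = 1;  u_1 = (u_0 − 1)/3 = 4
  u_1 = 4;  a_2 = 1;  u_2 = (u_1 − 1)/3 = 1
Digits: (0, 1, 1).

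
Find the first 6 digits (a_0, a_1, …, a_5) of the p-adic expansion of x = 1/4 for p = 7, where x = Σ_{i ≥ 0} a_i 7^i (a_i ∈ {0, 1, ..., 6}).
(a_0, …, a_5) = (2, 5, 1, 5, 1, 5)

v_7(1/4) = 0 (numerator and denominator both coprime to 7), so x ∈ ℤ_7^×. Compute digits iteratively via a_i = x_i mod 7, x_{i+1} = (x_i − a_i)/7, with x_0 = x:
  x_0 = 1/4;  a_0 = 2;  x_1 = (x_0 − 2)/7 = -1/4
  x_1 = -1/4;  a_1 = 5;  x_2 = (x_1 − 5)/7 = -3/4
  x_2 = -3/4;  a_2 = 1;  x_3 = (x_2 − 1)/7 = -1/4
  x_3 = -1/4;  a_3 = 5;  x_4 = (x_3 − 5)/7 = -3/4
  x_4 = -3/4;  a_4 = 1;  x_5 = (x_4 − 1)/7 = -1/4
  x_5 = -1/4;  a_5 = 5;  x_6 = (x_5 − 5)/7 = -3/4
Digits: (2, 5, 1, 5, 1, 5).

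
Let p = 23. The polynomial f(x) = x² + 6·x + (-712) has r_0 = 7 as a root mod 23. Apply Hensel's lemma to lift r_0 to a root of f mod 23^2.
r_1 = 329 (mod 529)

Hensel: r_{i+1} = r_i − f(r_i)·(f′(r_i))^{-1} mod 23^{i+2}, f′(x) = 2x + 6. Iterate:
  r_0 = 7 (mod 23)
  r_1 = 329 (mod 529)
Final: r = 329 satisfies f(r) ≡ 0 mod 23^2.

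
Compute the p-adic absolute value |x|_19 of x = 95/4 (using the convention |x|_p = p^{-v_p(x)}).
|95/4|_19 = 1/19

Step 1 — compute v_19(x) by factoring powers of 19 out of the numerator and denominator: v_19(95/4) = 1. Step 2 — apply |x|_p = p^{-v_p(x)} = 19^{-1} = 1/19.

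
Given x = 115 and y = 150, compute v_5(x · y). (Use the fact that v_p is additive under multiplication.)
v_5(17250) = 3

v_p(x) = 1 (factor: 115 = 5^1 · 23); v_p(y) = 2 (factor: 150 = 5^2 · 6). Additivity: v_p(xy) = v_p(x) + v_p(y) = 1 + 2 = 3. (Direct check: xy = 17250 = 5^3 · (138).)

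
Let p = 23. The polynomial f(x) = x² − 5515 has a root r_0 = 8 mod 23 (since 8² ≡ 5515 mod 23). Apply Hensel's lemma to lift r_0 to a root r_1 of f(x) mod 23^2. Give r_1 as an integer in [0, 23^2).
r_1 = 514 (mod 529)

Hensel's recurrence: r_{i+1} = r_i − f(r_i)·(f′(r_i))^{-1} mod 23^{i+2}, with f′(x) = 2x. Iterate:
  r_0 = 8 (mod 23)
  r_1 = 514 (mod 529)
Final: r_1 = 514, and one checks f(r_1) ≡ 0 mod 23^2.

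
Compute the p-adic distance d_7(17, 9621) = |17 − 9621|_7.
d_7(17, 9621) = 1/2401

Step 1 — x − y = 17 − 9621 = -9604. Step 2 — v_7(-9604) = 4 (factor: -9604 = −(7^4 · 4); the sign does not affect v_p). Step 3 — |x − y|_7 = 7^{-4} = 1/2401.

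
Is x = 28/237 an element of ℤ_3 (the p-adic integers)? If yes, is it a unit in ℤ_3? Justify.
x ∉ ℤ_3 (v_3(x) = -1 < 0)

ℤ_3 = {x ∈ ℚ_3 : v_3(x) ≥ 0} and ℤ_3^× = {x ∈ ℤ_3 : v_3(x) = 0}. Here v_3(28/237) = v_3(num) − v_3(den) = -1; compare against these criteria.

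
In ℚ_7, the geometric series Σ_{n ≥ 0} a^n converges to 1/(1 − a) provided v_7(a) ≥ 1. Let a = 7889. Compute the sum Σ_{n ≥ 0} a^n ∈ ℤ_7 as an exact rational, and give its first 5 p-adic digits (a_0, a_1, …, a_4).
Σ a^n = 1/(1 − a) = -1/7888;  first 5 digits = (1, 0, 0, 2, 3)

v_7(a) = 3 ≥ 1, so the series converges in ℤ_7 to 1/(1 − a) = 1/(1 − 7889) = -1/7888. Expand this rational in ℤ_7: compute digits iteratively via d_i = x_i mod 7, x_{i+1} = (x_i − d_i)/7. The first 5 digits are (1, 0, 0, 2, 3).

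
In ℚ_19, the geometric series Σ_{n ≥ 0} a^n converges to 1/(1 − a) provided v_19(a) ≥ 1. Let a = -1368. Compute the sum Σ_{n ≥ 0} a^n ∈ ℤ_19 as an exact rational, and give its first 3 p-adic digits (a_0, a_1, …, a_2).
Σ a^n = 1/(1 − a) = 1/1369;  first 3 digits = (1, 4, 12)

v_19(a) = 1 ≥ 1, so the series converges in ℤ_19 to 1/(1 − a) = 1/(1 − (-1368)) = 1/1369. Expand this rational in ℤ_19: compute digits iteratively via d_i = x_i mod 19, x_{i+1} = (x_i − d_i)/19. The first 3 digits are (1, 4, 12).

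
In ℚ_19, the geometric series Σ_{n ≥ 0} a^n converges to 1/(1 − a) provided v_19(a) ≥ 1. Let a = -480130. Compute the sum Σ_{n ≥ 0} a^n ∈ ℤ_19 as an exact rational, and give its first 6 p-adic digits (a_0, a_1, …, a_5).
Σ a^n = 1/(1 − a) = 1/480131;  first 6 digits = (1, 0, 0, 6, 15, 18)

v_19(a) = 3 ≥ 1, so the series converges in ℤ_19 to 1/(1 − a) = 1/(1 − (-480130)) = 1/480131. Expand this rational in ℤ_19: compute digits iteratively via d_i = x_i mod 19, x_{i+1} = (x_i − d_i)/19. The first 6 digits are (1, 0, 0, 6, 15, 18).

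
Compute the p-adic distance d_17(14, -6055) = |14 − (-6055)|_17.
d_17(14, -6055) = 1/289

Step 1 — x − y = 14 − (-6055) = 6069. Step 2 — v_17(6069) = 2 (factor: 6069 = (17^2 · 21); the sign does not affect v_p). Step 3 — |x − y|_17 = 17^{-2} = 1/289.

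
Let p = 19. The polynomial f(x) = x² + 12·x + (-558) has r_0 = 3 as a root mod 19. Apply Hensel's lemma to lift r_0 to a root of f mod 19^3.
r_2 = 5988 (mod 6859)

Hensel: r_{i+1} = r_i − f(r_i)·(f′(r_i))^{-1} mod 19^{i+2}, f′(x) = 2x + 12. Iterate:
  r_0 = 3 (mod 19)
  r_1 = 212 (mod 361)
  r_2 = 5988 (mod 6859)
Final: r = 5988 satisfies f(r) ≡ 0 mod 19^3.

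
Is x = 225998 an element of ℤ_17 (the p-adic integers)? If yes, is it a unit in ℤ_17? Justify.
x ∈ ℤ_17 but not a unit; v_17(x) = 3 > 0

ℤ_17 = {x ∈ ℚ_17 : v_17(x) ≥ 0} and ℤ_17^× = {x ∈ ℤ_17 : v_17(x) = 0}. Here v_17(225998) = v_17(num) − v_17(den) = 3; compare against these criteria.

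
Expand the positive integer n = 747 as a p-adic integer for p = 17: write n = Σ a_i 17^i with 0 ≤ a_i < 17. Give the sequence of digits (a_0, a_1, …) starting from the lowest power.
(a_0, a_1, …) = (16, 9, 2)

Repeated division by 17 gives the digits low-to-high: 747 = 16 + 9·17^1 + 2·17^2. Digit sequence: (16, 9, 2).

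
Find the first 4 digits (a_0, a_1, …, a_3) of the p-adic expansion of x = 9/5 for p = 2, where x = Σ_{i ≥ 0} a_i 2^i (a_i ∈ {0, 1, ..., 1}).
(a_0, …, a_3) = (1, 0, 1, 0)

v_2(9/5) = 0 (numerator and denominator both coprime to 2), so x ∈ ℤ_2^×. Compute digits iteratively via a_i = x_i mod 2, x_{i+1} = (x_i − a_i)/2, with x_0 = x:
  x_0 = 9/5;  a_0 = 1;  x_1 = (x_0 − 1)/2 = 2/5
  x_1 = 2/5;  a_1 = 0;  x_2 = (x_1 − 0)/2 = 1/5
  x_2 = 1/5;  a_2 = 1;  x_3 = (x_2 − 1)/2 = -2/5
  x_3 = -2/5;  a_3 = 0;  x_4 = (x_3 − 0)/2 = -1/5
Digits: (1, 0, 1, 0).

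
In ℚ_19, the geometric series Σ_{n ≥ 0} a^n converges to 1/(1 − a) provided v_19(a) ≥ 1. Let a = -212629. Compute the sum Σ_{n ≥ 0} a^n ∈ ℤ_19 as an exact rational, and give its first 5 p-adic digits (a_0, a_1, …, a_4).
Σ a^n = 1/(1 − a) = 1/212630;  first 5 digits = (1, 0, 0, 7, 17)

v_19(a) = 3 ≥ 1, so the series converges in ℤ_19 to 1/(1 − a) = 1/(1 − (-212629)) = 1/212630. Expand this rational in ℤ_19: compute digits iteratively via d_i = x_i mod 19, x_{i+1} = (x_i − d_i)/19. The first 5 digits are (1, 0, 0, 7, 17).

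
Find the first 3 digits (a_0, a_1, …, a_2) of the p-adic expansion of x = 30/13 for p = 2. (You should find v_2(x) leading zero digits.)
(a_0, …, a_2) = (0, 1, 1)

v_2(30/13) = 1, so a_0 = ... = a_0 = 0. Factor out: x = 2^1 · u with u = 15/13 a unit in ℤ_2. Expand u iteratively via a_{v+i} = u_i mod 2, u_{i+1} = (u_i − a_{v+i})/2:
  u_0 = 15/13;  a_1 = 1;  u_1 = (u_0 − 1)/2 = 1/13
  u_1 = 1/13;  a_2 = 1;  u_2 = (u_1 − 1)/2 = -6/13
Digits: (0, 1, 1).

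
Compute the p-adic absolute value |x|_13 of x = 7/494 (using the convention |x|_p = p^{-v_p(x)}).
|7/494|_13 = 13

Step 1 — compute v_13(x) by factoring powers of 13 out of the numerator and denominator: v_13(7/494) = -1. Step 2 — apply |x|_p = p^{-v_p(x)} = 13^{1} = 13.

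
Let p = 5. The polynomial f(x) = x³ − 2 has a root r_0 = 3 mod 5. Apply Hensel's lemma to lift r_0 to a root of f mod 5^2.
r_1 = 3 (mod 25)

Hensel: r_{i+1} = r_i − f(r_i)/f′(r_i) mod 5^{i+2}, where f′(x) = 3x². Iterate:
  r_0 = 3 (mod 5)
  r_1 = 3 (mod 25)
Final: r = 3 with f(r) ≡ 0 mod 5^2.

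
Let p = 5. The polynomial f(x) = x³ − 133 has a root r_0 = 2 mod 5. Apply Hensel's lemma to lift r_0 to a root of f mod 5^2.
r_1 = 2 (mod 25)

Hensel: r_{i+1} = r_i − f(r_i)/f′(r_i) mod 5^{i+2}, where f′(x) = 3x². Iterate:
  r_0 = 2 (mod 5)
  r_1 = 2 (mod 25)
Final: r = 2 with f(r) ≡ 0 mod 5^2.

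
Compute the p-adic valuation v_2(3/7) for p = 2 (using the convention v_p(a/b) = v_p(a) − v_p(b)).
v_2(3/7) = 0

Factor powers of 2 from the numerator and denominator of the reduced fraction: 3 = 2^0 · 3 and 7 = 2^0 · 7. Apply v_p(a/b) = v_p(a) − v_p(b): v_2(3/7) = 0 − 0 = 0.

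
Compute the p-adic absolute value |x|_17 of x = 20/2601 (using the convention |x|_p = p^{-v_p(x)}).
|20/2601|_17 = 289

Step 1 — compute v_17(x) by factoring powers of 17 out of the numerator and denominator: v_17(20/2601) = -2. Step 2 — apply |x|_p = p^{-v_p(x)} = 17^{2} = 289.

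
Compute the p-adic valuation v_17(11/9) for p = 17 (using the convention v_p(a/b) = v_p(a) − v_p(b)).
v_17(11/9) = 0

Factor powers of 17 from the numerator and denominator of the reduced fraction: 11 = 17^0 · 11 and 9 = 17^0 · 9. Apply v_p(a/b) = v_p(a) − v_p(b): v_17(11/9) = 0 − 0 = 0.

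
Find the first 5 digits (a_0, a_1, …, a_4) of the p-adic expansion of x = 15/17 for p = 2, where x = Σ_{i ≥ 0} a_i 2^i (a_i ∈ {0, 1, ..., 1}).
(a_0, …, a_4) = (1, 1, 1, 1, 1)

v_2(15/17) = 0 (numerator and denominator both coprime to 2), so x ∈ ℤ_2^×. Compute digits iteratively via a_i = x_i mod 2, x_{i+1} = (x_i − a_i)/2, with x_0 = x:
  x_0 = 15/17;  a_0 = 1;  x_1 = (x_0 − 1)/2 = -1/17
  x_1 = -1/17;  a_1 = 1;  x_2 = (x_1 − 1)/2 = -9/17
  x_2 = -9/17;  a_2 = 1;  x_3 = (x_2 − 1)/2 = -13/17
  x_3 = -13/17;  a_3 = 1;  x_4 = (x_3 − 1)/2 = -15/17
  x_4 = -15/17;  a_4 = 1;  x_5 = (x_4 − 1)/2 = -16/17
Digits: (1, 1, 1, 1, 1).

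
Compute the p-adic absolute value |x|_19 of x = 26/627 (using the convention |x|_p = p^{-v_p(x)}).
|26/627|_19 = 19

Step 1 — compute v_19(x) by factoring powers of 19 out of the numerator and denominator: v_19(26/627) = -1. Step 2 — apply |x|_p = p^{-v_p(x)} = 19^{1} = 19.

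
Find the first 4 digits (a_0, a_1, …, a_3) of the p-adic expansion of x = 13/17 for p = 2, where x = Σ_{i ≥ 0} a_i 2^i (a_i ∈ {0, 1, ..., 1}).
(a_0, …, a_3) = (1, 0, 1, 1)

v_2(13/17) = 0 (numerator and denominator both coprime to 2), so x ∈ ℤ_2^×. Compute digits iteratively via a_i = x_i mod 2, x_{i+1} = (x_i − a_i)/2, with x_0 = x:
  x_0 = 13/17;  a_0 = 1;  x_1 = (x_0 − 1)/2 = -2/17
  x_1 = -2/17;  a_1 = 0;  x_2 = (x_1 − 0)/2 = -1/17
  x_2 = -1/17;  a_2 = 1;  x_3 = (x_2 − 1)/2 = -9/17
  x_3 = -9/17;  a_3 = 1;  x_4 = (x_3 − 1)/2 = -13/17
Digits: (1, 0, 1, 1).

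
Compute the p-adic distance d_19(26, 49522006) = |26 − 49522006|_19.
d_19(26, 49522006) = 1/2476099

Step 1 — x − y = 26 − 49522006 = -49521980. Step 2 — v_19(-49521980) = 5 (factor: -49521980 = −(19^5 · 20); the sign does not affect v_p). Step 3 — |x − y|_19 = 19^{-5} = 1/2476099.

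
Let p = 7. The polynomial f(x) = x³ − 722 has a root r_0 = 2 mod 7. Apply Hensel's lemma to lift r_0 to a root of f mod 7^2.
r_1 = 37 (mod 49)

Hensel: r_{i+1} = r_i − f(r_i)/f′(r_i) mod 7^{i+2}, where f′(x) = 3x². Iterate:
  r_0 = 2 (mod 7)
  r_1 = 37 (mod 49)
Final: r = 37 with f(r) ≡ 0 mod 7^2.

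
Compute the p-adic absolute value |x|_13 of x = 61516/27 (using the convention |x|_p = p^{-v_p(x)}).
|61516/27|_13 = 1/2197

Step 1 — compute v_13(x) by factoring powers of 13 out of the numerator and denominator: v_13(61516/27) = 3. Step 2 — apply |x|_p = p^{-v_p(x)} = 13^{-3} = 1/2197.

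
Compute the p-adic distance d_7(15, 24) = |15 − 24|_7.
d_7(15, 24) = 1

Step 1 — x − y = 15 − 24 = -9. Step 2 — v_7(-9) = 0 (factor: -9 = −(7^0 · 9); the sign does not affect v_p). Step 3 — |x − y|_7 = 7^{0} = 1.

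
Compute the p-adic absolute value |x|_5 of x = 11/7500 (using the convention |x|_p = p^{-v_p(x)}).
|11/7500|_5 = 625

Step 1 — compute v_5(x) by factoring powers of 5 out of the numerator and denominator: v_5(11/7500) = -4. Step 2 — apply |x|_p = p^{-v_p(x)} = 5^{4} = 625.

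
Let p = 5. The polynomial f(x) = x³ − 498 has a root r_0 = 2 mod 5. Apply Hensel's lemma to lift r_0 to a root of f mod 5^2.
r_1 = 22 (mod 25)

Hensel: r_{i+1} = r_i − f(r_i)/f′(r_i) mod 5^{i+2}, where f′(x) = 3x². Iterate:
  r_0 = 2 (mod 5)
  r_1 = 22 (mod 25)
Final: r = 22 with f(r) ≡ 0 mod 5^2.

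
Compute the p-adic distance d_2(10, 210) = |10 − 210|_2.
d_2(10, 210) = 1/8

Step 1 — x − y = 10 − 210 = -200. Step 2 — v_2(-200) = 3 (factor: -200 = −(2^3 · 25); the sign does not affect v_p). Step 3 — |x − y|_2 = 2^{-3} = 1/8.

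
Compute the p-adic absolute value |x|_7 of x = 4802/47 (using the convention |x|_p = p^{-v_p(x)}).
|4802/47|_7 = 1/2401

Step 1 — compute v_7(x) by factoring powers of 7 out of the numerator and denominator: v_7(4802/47) = 4. Step 2 — apply |x|_p = p^{-v_p(x)} = 7^{-4} = 1/2401.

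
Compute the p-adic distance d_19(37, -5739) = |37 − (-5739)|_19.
d_19(37, -5739) = 1/361

Step 1 — x − y = 37 − (-5739) = 5776. Step 2 — v_19(5776) = 2 (factor: 5776 = (19^2 · 16); the sign does not affect v_p). Step 3 — |x − y|_19 = 19^{-2} = 1/361.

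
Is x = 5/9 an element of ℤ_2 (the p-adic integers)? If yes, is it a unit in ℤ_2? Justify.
x ∈ ℤ_2^× (unit); v_2(x) = 0

ℤ_2 = {x ∈ ℚ_2 : v_2(x) ≥ 0} and ℤ_2^× = {x ∈ ℤ_2 : v_2(x) = 0}. Here v_2(5/9) = v_2(num) − v_2(den) = 0; compare against these criteria.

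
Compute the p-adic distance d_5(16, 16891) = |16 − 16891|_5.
d_5(16, 16891) = 1/625

Step 1 — x − y = 16 − 16891 = -16875. Step 2 — v_5(-16875) = 4 (factor: -16875 = −(5^4 · 27); the sign does not affect v_p). Step 3 — |x − y|_5 = 5^{-4} = 1/625.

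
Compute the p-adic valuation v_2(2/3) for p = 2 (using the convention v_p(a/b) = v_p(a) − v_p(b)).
v_2(2/3) = 1

Factor powers of 2 from the numerator and denominator of the reduced fraction: 2 = 2^1 · 1 and 3 = 2^0 · 3. Apply v_p(a/b) = v_p(a) − v_p(b): v_2(2/3) = 1 − 0 = 1.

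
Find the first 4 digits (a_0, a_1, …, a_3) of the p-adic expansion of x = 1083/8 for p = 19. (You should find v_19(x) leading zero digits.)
(a_0, …, a_3) = (0, 0, 17, 11)

v_19(1083/8) = 2, so a_0 = ... = a_1 = 0. Factor out: x = 19^2 · u with u = 3/8 a unit in ℤ_19. Expand u iteratively via a_{v+i} = u_i mod 19, u_{i+1} = (u_i − a_{v+i})/19:
  u_0 = 3/8;  a_2 = 17;  u_1 = (u_0 − 17)/19 = -7/8
  u_1 = -7/8;  a_3 = 11;  u_2 = (u_1 − 11)/19 = -5/8
Digits: (0, 0, 17, 11).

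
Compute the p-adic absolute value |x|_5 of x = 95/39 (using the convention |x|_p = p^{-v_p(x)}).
|95/39|_5 = 1/5

Step 1 — compute v_5(x) by factoring powers of 5 out of the numerator and denominator: v_5(95/39) = 1. Step 2 — apply |x|_p = p^{-v_p(x)} = 5^{-1} = 1/5.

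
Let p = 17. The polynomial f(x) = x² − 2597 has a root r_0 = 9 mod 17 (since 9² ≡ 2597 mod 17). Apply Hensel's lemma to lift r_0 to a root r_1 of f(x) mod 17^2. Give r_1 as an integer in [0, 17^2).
r_1 = 213 (mod 289)

Hensel's recurrence: r_{i+1} = r_i − f(r_i)·(f′(r_i))^{-1} mod 17^{i+2}, with f′(x) = 2x. Iterate:
  r_0 = 9 (mod 17)
  r_1 = 213 (mod 289)
Final: r_1 = 213, and one checks f(r_1) ≡ 0 mod 17^2.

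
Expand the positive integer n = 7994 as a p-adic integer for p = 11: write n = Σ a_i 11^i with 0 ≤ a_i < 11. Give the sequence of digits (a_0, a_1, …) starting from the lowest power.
(a_0, a_1, …) = (8, 0, 0, 6)

Repeated division by 11 gives the digits low-to-high: 7994 = 8 + 6·11^3. Digit sequence: (8, 0, 0, 6).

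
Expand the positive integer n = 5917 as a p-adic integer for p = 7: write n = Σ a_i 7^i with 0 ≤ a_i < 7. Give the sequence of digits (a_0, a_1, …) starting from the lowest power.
(a_0, a_1, …) = (2, 5, 1, 3, 2)

Repeated division by 7 gives the digits low-to-high: 5917 = 2 + 5·7^1 + 1·7^2 + 3·7^3 + 2·7^4. Digit sequence: (2, 5, 1, 3, 2).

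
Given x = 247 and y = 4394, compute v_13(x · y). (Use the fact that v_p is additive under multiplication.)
v_13(1085318) = 4

v_p(x) = 1 (factor: 247 = 13^1 · 19); v_p(y) = 3 (factor: 4394 = 13^3 · 2). Additivity: v_p(xy) = v_p(x) + v_p(y) = 1 + 3 = 4. (Direct check: xy = 1085318 = 13^4 · (38).)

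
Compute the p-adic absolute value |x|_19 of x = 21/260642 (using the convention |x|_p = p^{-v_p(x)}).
|21/260642|_19 = 130321

Step 1 — compute v_19(x) by factoring powers of 19 out of the numerator and denominator: v_19(21/260642) = -4. Step 2 — apply |x|_p = p^{-v_p(x)} = 19^{4} = 130321.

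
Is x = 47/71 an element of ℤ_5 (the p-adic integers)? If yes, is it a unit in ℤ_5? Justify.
x ∈ ℤ_5^× (unit); v_5(x) = 0

ℤ_5 = {x ∈ ℚ_5 : v_5(x) ≥ 0} and ℤ_5^× = {x ∈ ℤ_5 : v_5(x) = 0}. Here v_5(47/71) = v_5(num) − v_5(den) = 0; compare against these criteria.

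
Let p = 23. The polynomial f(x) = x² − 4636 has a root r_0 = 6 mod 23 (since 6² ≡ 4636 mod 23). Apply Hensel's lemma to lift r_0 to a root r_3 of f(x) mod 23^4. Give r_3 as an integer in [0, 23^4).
r_3 = 125586 (mod 279841)

Hensel's recurrence: r_{i+1} = r_i − f(r_i)·(f′(r_i))^{-1} mod 23^{i+2}, with f′(x) = 2x. Iterate:
  r_0 = 6 (mod 23)
  r_1 = 213 (mod 529)
  r_2 = 3916 (mod 12167)
  r_3 = 125586 (mod 279841)
Final: r_3 = 125586, and one checks f(r_3) ≡ 0 mod 23^4.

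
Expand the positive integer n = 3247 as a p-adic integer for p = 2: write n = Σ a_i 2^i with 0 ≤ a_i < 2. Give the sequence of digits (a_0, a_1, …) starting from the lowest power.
(a_0, a_1, …) = (1, 1, 1, 1, 0, 1, 0, 1, 0, 0, 1, 1)

Repeated division by 2 gives the digits low-to-high: 3247 = 1 + 1·2^1 + 1·2^2 + 1·2^3 + 1·2^5 + 1·2^7 + 1·2^10 + 1·2^11. Digit sequence: (1, 1, 1, 1, 0, 1, 0, 1, 0, 0, 1, 1).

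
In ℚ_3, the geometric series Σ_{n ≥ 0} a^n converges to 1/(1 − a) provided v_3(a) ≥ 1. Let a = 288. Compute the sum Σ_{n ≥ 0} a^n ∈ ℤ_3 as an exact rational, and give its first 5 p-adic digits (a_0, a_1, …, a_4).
Σ a^n = 1/(1 − a) = -1/287;  first 5 digits = (1, 0, 2, 1, 1)

v_3(a) = 2 ≥ 1, so the series converges in ℤ_3 to 1/(1 − a) = 1/(1 − 288) = -1/287. Expand this rational in ℤ_3: compute digits iteratively via d_i = x_i mod 3, x_{i+1} = (x_i − d_i)/3. The first 5 digits are (1, 0, 2, 1, 1).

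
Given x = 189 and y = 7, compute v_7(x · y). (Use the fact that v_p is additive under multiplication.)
v_7(1323) = 2

v_p(x) = 1 (factor: 189 = 7^1 · 27); v_p(y) = 1 (factor: 7 = 7^1 · 1). Additivity: v_p(xy) = v_p(x) + v_p(y) = 1 + 1 = 2. (Direct check: xy = 1323 = 7^2 · (27).)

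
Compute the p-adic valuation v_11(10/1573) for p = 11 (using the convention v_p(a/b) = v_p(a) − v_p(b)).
v_11(10/1573) = -2

Factor powers of 11 from the numerator and denominator of the reduced fraction: 10 = 11^0 · 10 and 1573 = 11^2 · 13. Apply v_p(a/b) = v_p(a) − v_p(b): v_11(10/1573) = 0 − 2 = -2.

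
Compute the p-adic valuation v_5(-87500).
v_5(-87500) = 5

v_5(n) is the largest exponent k such that 5^k divides n. Factor out: -87500 = -5^5 · 28. (Sign doesn't affect v_p.) So v_5(-87500) = 5.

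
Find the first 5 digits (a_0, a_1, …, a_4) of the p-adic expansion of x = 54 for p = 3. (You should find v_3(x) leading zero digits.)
(a_0, …, a_4) = (0, 0, 0, 2, 0)

v_3(54) = 3, so a_0 = ... = a_2 = 0. Factor out: x = 3^3 · u with u = 2 a unit in ℤ_3. Expand u iteratively via a_{v+i} = u_i mod 3, u_{i+1} = (u_i − a_{v+i})/3:
  u_0 = 2;  a_3 = 2;  u_1 = (u_0 − 2)/3 = 0
  u_1 = 0;  a_4 = 0;  u_2 = (u_1 − 0)/3 = 0
Digits: (0, 0, 0, 2, 0).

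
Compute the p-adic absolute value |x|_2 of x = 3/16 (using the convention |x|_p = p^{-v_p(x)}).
|3/16|_2 = 16

Step 1 — compute v_2(x) by factoring powers of 2 out of the numerator and denominator: v_2(3/16) = -4. Step 2 — apply |x|_p = p^{-v_p(x)} = 2^{4} = 16.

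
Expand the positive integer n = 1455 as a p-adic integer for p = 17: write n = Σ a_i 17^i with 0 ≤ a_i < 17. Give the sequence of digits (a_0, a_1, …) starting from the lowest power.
(a_0, a_1, …) = (10, 0, 5)

Repeated division by 17 gives the digits low-to-high: 1455 = 10 + 5·17^2. Digit sequence: (10, 0, 5).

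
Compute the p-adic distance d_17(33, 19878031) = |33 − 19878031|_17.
d_17(33, 19878031) = 1/1419857

Step 1 — x − y = 33 − 19878031 = -19877998. Step 2 — v_17(-19877998) = 5 (factor: -19877998 = −(17^5 · 14); the sign does not affect v_p). Step 3 — |x − y|_17 = 17^{-5} = 1/1419857.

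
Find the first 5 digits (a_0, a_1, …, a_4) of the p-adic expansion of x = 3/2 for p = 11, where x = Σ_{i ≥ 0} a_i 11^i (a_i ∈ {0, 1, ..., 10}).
(a_0, …, a_4) = (7, 5, 5, 5, 5)

v_11(3/2) = 0 (numerator and denominator both coprime to 11), so x ∈ ℤ_11^×. Compute digits iteratively via a_i = x_i mod 11, x_{i+1} = (x_i − a_i)/11, with x_0 = x:
  x_0 = 3/2;  a_0 = 7;  x_1 = (x_0 − 7)/11 = -1/2
  x_1 = -1/2;  a_1 = 5;  x_2 = (x_1 − 5)/11 = -1/2
  x_2 = -1/2;  a_2 = 5;  x_3 = (x_2 − 5)/11 = -1/2
  x_3 = -1/2;  a_3 = 5;  x_4 = (x_3 − 5)/11 = -1/2
  x_4 = -1/2;  a_4 = 5;  x_5 = (x_4 − 5)/11 = -1/2
Digits: (7, 5, 5, 5, 5).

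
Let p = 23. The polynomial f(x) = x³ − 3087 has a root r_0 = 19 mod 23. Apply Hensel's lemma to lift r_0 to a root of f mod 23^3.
r_2 = 8713 (mod 12167)

Hensel: r_{i+1} = r_i − f(r_i)/f′(r_i) mod 23^{i+2}, where f′(x) = 3x². Iterate:
  r_0 = 19 (mod 23)
  r_1 = 249 (mod 529)
  r_2 = 8713 (mod 12167)
Final: r = 8713 with f(r) ≡ 0 mod 23^3.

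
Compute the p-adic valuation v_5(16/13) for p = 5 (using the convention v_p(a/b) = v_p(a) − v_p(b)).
v_5(16/13) = 0

Factor powers of 5 from the numerator and denominator of the reduced fraction: 16 = 5^0 · 16 and 13 = 5^0 · 13. Apply v_p(a/b) = v_p(a) − v_p(b): v_5(16/13) = 0 − 0 = 0.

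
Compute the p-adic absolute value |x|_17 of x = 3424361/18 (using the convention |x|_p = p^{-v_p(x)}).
|3424361/18|_17 = 1/83521

Step 1 — compute v_17(x) by factoring powers of 17 out of the numerator and denominator: v_17(3424361/18) = 4. Step 2 — apply |x|_p = p^{-v_p(x)} = 17^{-4} = 1/83521.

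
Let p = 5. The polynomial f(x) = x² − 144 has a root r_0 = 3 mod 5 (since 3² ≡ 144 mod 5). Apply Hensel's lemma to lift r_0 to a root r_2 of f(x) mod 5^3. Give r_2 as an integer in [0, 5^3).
r_2 = 113 (mod 125)

Hensel's recurrence: r_{i+1} = r_i − f(r_i)·(f′(r_i))^{-1} mod 5^{i+2}, with f′(x) = 2x. Iterate:
  r_0 = 3 (mod 5)
  r_1 = 13 (mod 25)
  r_2 = 113 (mod 125)
Final: r_2 = 113, and one checks f(r_2) ≡ 0 mod 5^3.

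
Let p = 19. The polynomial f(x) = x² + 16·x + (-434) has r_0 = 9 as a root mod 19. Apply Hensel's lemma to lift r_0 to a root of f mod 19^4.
r_3 = 67554 (mod 130321)

Hensel: r_{i+1} = r_i − f(r_i)·(f′(r_i))^{-1} mod 19^{i+2}, f′(x) = 2x + 16. Iterate:
  r_0 = 9 (mod 19)
  r_1 = 47 (mod 361)
  r_2 = 5823 (mod 6859)
  r_3 = 67554 (mod 130321)
Final: r = 67554 satisfies f(r) ≡ 0 mod 19^4.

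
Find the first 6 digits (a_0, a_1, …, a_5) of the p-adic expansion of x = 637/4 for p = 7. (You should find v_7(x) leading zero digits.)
(a_0, …, a_5) = (0, 0, 5, 5, 1, 5)

v_7(637/4) = 2, so a_0 = ... = a_1 = 0. Factor out: x = 7^2 · u with u = 13/4 a unit in ℤ_7. Expand u iteratively via a_{v+i} = u_i mod 7, u_{i+1} = (u_i − a_{v+i})/7:
  u_0 = 13/4;  a_2 = 5;  u_1 = (u_0 − 5)/7 = -1/4
  u_1 = -1/4;  a_3 = 5;  u_2 = (u_1 − 5)/7 = -3/4
  u_2 = -3/4;  a_4 = 1;  u_3 = (u_2 − 1)/7 = -1/4
  u_3 = -1/4;  a_5 = 5;  u_4 = (u_3 − 5)/7 = -3/4
Digits: (0, 0, 5, 5, 1, 5).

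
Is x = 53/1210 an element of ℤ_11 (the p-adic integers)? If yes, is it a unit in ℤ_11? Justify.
x ∉ ℤ_11 (v_11(x) = -2 < 0)

ℤ_11 = {x ∈ ℚ_11 : v_11(x) ≥ 0} and ℤ_11^× = {x ∈ ℤ_11 : v_11(x) = 0}. Here v_11(53/1210) = v_11(num) − v_11(den) = -2; compare against these criteria.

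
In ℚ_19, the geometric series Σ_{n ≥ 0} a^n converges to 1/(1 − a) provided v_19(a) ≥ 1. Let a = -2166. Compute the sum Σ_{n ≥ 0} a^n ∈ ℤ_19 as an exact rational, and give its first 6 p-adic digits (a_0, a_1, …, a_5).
Σ a^n = 1/(1 − a) = 1/2167;  first 6 digits = (1, 0, 13, 18, 16, 1)

v_19(a) = 2 ≥ 1, so the series converges in ℤ_19 to 1/(1 − a) = 1/(1 − (-2166)) = 1/2167. Expand this rational in ℤ_19: compute digits iteratively via d_i = x_i mod 19, x_{i+1} = (x_i − d_i)/19. The first 6 digits are (1, 0, 13, 18, 16, 1).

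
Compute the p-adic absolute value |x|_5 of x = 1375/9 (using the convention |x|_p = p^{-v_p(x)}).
|1375/9|_5 = 1/125

Step 1 — compute v_5(x) by factoring powers of 5 out of the numerator and denominator: v_5(1375/9) = 3. Step 2 — apply |x|_p = p^{-v_p(x)} = 5^{-3} = 1/125.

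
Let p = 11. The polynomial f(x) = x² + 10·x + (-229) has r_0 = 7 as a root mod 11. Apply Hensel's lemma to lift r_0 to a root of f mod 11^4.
r_3 = 13251 (mod 14641)

Hensel: r_{i+1} = r_i − f(r_i)·(f′(r_i))^{-1} mod 11^{i+2}, f′(x) = 2x + 10. Iterate:
  r_0 = 7 (mod 11)
  r_1 = 62 (mod 121)
  r_2 = 1272 (mod 1331)
  r_3 = 13251 (mod 14641)
Final: r = 13251 satisfies f(r) ≡ 0 mod 11^4.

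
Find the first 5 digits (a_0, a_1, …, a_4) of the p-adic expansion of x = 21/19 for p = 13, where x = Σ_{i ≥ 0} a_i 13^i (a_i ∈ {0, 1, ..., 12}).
(a_0, …, a_4) = (10, 0, 2, 6, 5)

v_13(21/19) = 0 (numerator and denominator both coprime to 13), so x ∈ ℤ_13^×. Compute digits iteratively via a_i = x_i mod 13, x_{i+1} = (x_i − a_i)/13, with x_0 = x:
  x_0 = 21/19;  a_0 = 10;  x_1 = (x_0 − 10)/13 = -13/19
  x_1 = -13/19;  a_1 = 0;  x_2 = (x_1 − 0)/13 = -1/19
  x_2 = -1/19;  a_2 = 2;  x_3 = (x_2 − 2)/13 = -3/19
  x_3 = -3/19;  a_3 = 6;  x_4 = (x_3 − 6)/13 = -9/19
  x_4 = -9/19;  a_4 = 5;  x_5 = (x_4 − 5)/13 = -8/19
Digits: (10, 0, 2, 6, 5).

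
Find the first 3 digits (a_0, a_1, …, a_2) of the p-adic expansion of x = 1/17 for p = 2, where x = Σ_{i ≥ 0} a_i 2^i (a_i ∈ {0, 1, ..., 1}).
(a_0, …, a_2) = (1, 0, 0)

v_2(1/17) = 0 (numerator and denominator both coprime to 2), so x ∈ ℤ_2^×. Compute digits iteratively via a_i = x_i mod 2, x_{i+1} = (x_i − a_i)/2, with x_0 = x:
  x_0 = 1/17;  a_0 = 1;  x_1 = (x_0 − 1)/2 = -8/17
  x_1 = -8/17;  a_1 = 0;  x_2 = (x_1 − 0)/2 = -4/17
  x_2 = -4/17;  a_2 = 0;  x_3 = (x_2 − 0)/2 = -2/17
Digits: (1, 0, 0).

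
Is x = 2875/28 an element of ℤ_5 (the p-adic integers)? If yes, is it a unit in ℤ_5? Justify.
x ∈ ℤ_5 but not a unit; v_5(x) = 3 > 0

ℤ_5 = {x ∈ ℚ_5 : v_5(x) ≥ 0} and ℤ_5^× = {x ∈ ℤ_5 : v_5(x) = 0}. Here v_5(2875/28) = v_5(num) − v_5(den) = 3; compare against these criteria.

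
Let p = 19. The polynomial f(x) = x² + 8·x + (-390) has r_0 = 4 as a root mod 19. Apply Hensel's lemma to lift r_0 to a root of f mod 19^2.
r_1 = 251 (mod 361)

Hensel: r_{i+1} = r_i − f(r_i)·(f′(r_i))^{-1} mod 19^{i+2}, f′(x) = 2x + 8. Iterate:
  r_0 = 4 (mod 19)
  r_1 = 251 (mod 361)
Final: r = 251 satisfies f(r) ≡ 0 mod 19^2.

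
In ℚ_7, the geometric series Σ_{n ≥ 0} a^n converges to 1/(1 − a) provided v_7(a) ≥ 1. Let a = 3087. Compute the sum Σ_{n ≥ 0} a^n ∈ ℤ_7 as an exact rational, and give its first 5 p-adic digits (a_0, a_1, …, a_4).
Σ a^n = 1/(1 − a) = -1/3086;  first 5 digits = (1, 0, 0, 2, 1)

v_7(a) = 3 ≥ 1, so the series converges in ℤ_7 to 1/(1 − a) = 1/(1 − 3087) = -1/3086. Expand this rational in ℤ_7: compute digits iteratively via d_i = x_i mod 7, x_{i+1} = (x_i − d_i)/7. The first 5 digits are (1, 0, 0, 2, 1).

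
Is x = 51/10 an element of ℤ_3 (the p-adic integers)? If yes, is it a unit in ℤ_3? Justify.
x ∈ ℤ_3 but not a unit; v_3(x) = 1 > 0

ℤ_3 = {x ∈ ℚ_3 : v_3(x) ≥ 0} and ℤ_3^× = {x ∈ ℤ_3 : v_3(x) = 0}. Here v_3(51/10) = v_3(num) − v_3(den) = 1; compare against these criteria.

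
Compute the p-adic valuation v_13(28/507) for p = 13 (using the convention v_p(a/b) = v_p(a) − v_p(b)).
v_13(28/507) = -2

Factor powers of 13 from the numerator and denominator of the reduced fraction: 28 = 13^0 · 28 and 507 = 13^2 · 3. Apply v_p(a/b) = v_p(a) − v_p(b): v_13(28/507) = 0 − 2 = -2.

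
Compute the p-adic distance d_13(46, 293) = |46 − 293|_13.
d_13(46, 293) = 1/13

Step 1 — x − y = 46 − 293 = -247. Step 2 — v_13(-247) = 1 (factor: -247 = −(13^1 · 19); the sign does not affect v_p). Step 3 — |x − y|_13 = 13^{-1} = 1/13.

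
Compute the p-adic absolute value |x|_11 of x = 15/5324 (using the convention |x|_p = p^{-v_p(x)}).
|15/5324|_11 = 1331

Step 1 — compute v_11(x) by factoring powers of 11 out of the numerator and denominator: v_11(15/5324) = -3. Step 2 — apply |x|_p = p^{-v_p(x)} = 11^{3} = 1331.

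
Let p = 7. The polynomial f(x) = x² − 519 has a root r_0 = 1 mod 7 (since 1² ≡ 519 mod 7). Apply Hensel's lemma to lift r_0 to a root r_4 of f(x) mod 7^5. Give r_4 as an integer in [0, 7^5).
r_4 = 7708 (mod 16807)

Hensel's recurrence: r_{i+1} = r_i − f(r_i)·(f′(r_i))^{-1} mod 7^{i+2}, with f′(x) = 2x. Iterate:
  r_0 = 1 (mod 7)
  r_1 = 15 (mod 49)
  r_2 = 162 (mod 343)
  r_3 = 505 (mod 2401)
  r_4 = 7708 (mod 16807)
Final: r_4 = 7708, and one checks f(r_4) ≡ 0 mod 7^5.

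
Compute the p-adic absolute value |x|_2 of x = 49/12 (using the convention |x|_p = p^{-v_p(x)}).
|49/12|_2 = 4

Step 1 — compute v_2(x) by factoring powers of 2 out of the numerator and denominator: v_2(49/12) = -2. Step 2 — apply |x|_p = p^{-v_p(x)} = 2^{2} = 4.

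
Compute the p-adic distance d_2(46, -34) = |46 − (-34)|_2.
d_2(46, -34) = 1/16

Step 1 — x − y = 46 − (-34) = 80. Step 2 — v_2(80) = 4 (factor: 80 = (2^4 · 5); the sign does not affect v_p). Step 3 — |x − y|_2 = 2^{-4} = 1/16.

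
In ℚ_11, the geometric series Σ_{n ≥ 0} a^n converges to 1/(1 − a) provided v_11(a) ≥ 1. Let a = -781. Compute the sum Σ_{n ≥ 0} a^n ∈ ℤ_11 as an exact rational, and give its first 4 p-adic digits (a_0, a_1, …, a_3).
Σ a^n = 1/(1 − a) = 1/782;  first 4 digits = (1, 6, 7, 2)

v_11(a) = 1 ≥ 1, so the series converges in ℤ_11 to 1/(1 − a) = 1/(1 − (-781)) = 1/782. Expand this rational in ℤ_11: compute digits iteratively via d_i = x_i mod 11, x_{i+1} = (x_i − d_i)/11. The first 4 digits are (1, 6, 7, 2).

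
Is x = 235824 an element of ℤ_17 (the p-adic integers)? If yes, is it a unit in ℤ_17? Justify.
x ∈ ℤ_17 but not a unit; v_17(x) = 3 > 0

ℤ_17 = {x ∈ ℚ_17 : v_17(x) ≥ 0} and ℤ_17^× = {x ∈ ℤ_17 : v_17(x) = 0}. Here v_17(235824) = v_17(num) − v_17(den) = 3; compare against these criteria.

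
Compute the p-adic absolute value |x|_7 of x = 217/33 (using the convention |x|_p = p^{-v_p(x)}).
|217/33|_7 = 1/7

Step 1 — compute v_7(x) by factoring powers of 7 out of the numerator and denominator: v_7(217/33) = 1. Step 2 — apply |x|_p = p^{-v_p(x)} = 7^{-1} = 1/7.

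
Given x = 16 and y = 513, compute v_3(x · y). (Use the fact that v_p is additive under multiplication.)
v_3(8208) = 3

v_p(x) = 0 (factor: 16 = 3^0 · 16); v_p(y) = 3 (factor: 513 = 3^3 · 19). Additivity: v_p(xy) = v_p(x) + v_p(y) = 0 + 3 = 3. (Direct check: xy = 8208 = 3^3 · (304).)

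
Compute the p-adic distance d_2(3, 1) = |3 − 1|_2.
d_2(3, 1) = 1/2

Step 1 — x − y = 3 − 1 = 2. Step 2 — v_2(2) = 1 (factor: 2 = (2^1 · 1); the sign does not affect v_p). Step 3 — |x − y|_2 = 2^{-1} = 1/2.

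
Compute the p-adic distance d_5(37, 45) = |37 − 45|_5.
d_5(37, 45) = 1

Step 1 — x − y = 37 − 45 = -8. Step 2 — v_5(-8) = 0 (factor: -8 = −(5^0 · 8); the sign does not affect v_p). Step 3 — |x − y|_5 = 5^{0} = 1.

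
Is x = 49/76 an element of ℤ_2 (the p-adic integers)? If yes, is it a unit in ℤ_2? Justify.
x ∉ ℤ_2 (v_2(x) = -2 < 0)

ℤ_2 = {x ∈ ℚ_2 : v_2(x) ≥ 0} and ℤ_2^× = {x ∈ ℤ_2 : v_2(x) = 0}. Here v_2(49/76) = v_2(num) − v_2(den) = -2; compare against these criteria.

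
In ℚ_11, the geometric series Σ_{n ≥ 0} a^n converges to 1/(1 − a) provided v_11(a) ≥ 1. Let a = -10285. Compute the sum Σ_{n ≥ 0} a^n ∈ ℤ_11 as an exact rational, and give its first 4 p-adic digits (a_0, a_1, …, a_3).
Σ a^n = 1/(1 − a) = 1/10286;  first 4 digits = (1, 0, 3, 3)

v_11(a) = 2 ≥ 1, so the series converges in ℤ_11 to 1/(1 − a) = 1/(1 − (-10285)) = 1/10286. Expand this rational in ℤ_11: compute digits iteratively via d_i = x_i mod 11, x_{i+1} = (x_i − d_i)/11. The first 4 digits are (1, 0, 3, 3).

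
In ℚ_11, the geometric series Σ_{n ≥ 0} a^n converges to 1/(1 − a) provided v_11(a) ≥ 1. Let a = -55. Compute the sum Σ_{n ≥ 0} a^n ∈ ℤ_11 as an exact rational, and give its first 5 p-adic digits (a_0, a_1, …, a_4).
Σ a^n = 1/(1 − a) = 1/56;  first 5 digits = (1, 6, 2, 9, 8)

v_11(a) = 1 ≥ 1, so the series converges in ℤ_11 to 1/(1 − a) = 1/(1 − (-55)) = 1/56. Expand this rational in ℤ_11: compute digits iteratively via d_i = x_i mod 11, x_{i+1} = (x_i − d_i)/11. The first 5 digits are (1, 6, 2, 9, 8).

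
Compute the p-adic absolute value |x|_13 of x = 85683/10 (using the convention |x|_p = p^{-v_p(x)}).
|85683/10|_13 = 1/28561

Step 1 — compute v_13(x) by factoring powers of 13 out of the numerator and denominator: v_13(85683/10) = 4. Step 2 — apply |x|_p = p^{-v_p(x)} = 13^{-4} = 1/28561.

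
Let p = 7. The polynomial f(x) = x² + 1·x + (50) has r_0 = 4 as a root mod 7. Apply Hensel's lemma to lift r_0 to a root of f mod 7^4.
r_3 = 851 (mod 2401)

Hensel: r_{i+1} = r_i − f(r_i)·(f′(r_i))^{-1} mod 7^{i+2}, f′(x) = 2x + 1. Iterate:
  r_0 = 4 (mod 7)
  r_1 = 18 (mod 49)
  r_2 = 165 (mod 343)
  r_3 = 851 (mod 2401)
Final: r = 851 satisfies f(r) ≡ 0 mod 7^4.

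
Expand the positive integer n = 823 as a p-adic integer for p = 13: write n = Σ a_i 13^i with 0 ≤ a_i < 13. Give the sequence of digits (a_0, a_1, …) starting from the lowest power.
(a_0, a_1, …) = (4, 11, 4)

Repeated division by 13 gives the digits low-to-high: 823 = 4 + 11·13^1 + 4·13^2. Digit sequence: (4, 11, 4).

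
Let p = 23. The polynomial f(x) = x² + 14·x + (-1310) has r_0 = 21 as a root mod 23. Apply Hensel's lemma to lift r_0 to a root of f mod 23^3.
r_2 = 4046 (mod 12167)

Hensel: r_{i+1} = r_i − f(r_i)·(f′(r_i))^{-1} mod 23^{i+2}, f′(x) = 2x + 14. Iterate:
  r_0 = 21 (mod 23)
  r_1 = 343 (mod 529)
  r_2 = 4046 (mod 12167)
Final: r = 4046 satisfies f(r) ≡ 0 mod 23^3.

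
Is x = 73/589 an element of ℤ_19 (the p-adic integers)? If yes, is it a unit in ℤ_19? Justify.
x ∉ ℤ_19 (v_19(x) = -1 < 0)

ℤ_19 = {x ∈ ℚ_19 : v_19(x) ≥ 0} and ℤ_19^× = {x ∈ ℤ_19 : v_19(x) = 0}. Here v_19(73/589) = v_19(num) − v_19(den) = -1; compare against these criteria.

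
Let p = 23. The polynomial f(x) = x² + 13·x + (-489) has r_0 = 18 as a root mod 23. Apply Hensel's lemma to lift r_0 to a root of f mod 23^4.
r_3 = 186732 (mod 279841)

Hensel: r_{i+1} = r_i − f(r_i)·(f′(r_i))^{-1} mod 23^{i+2}, f′(x) = 2x + 13. Iterate:
  r_0 = 18 (mod 23)
  r_1 = 524 (mod 529)
  r_2 = 4227 (mod 12167)
  r_3 = 186732 (mod 279841)
Final: r = 186732 satisfies f(r) ≡ 0 mod 23^4.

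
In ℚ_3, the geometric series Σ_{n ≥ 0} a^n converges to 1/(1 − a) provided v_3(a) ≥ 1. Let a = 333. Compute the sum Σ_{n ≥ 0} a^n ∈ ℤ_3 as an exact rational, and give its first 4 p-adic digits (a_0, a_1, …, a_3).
Σ a^n = 1/(1 − a) = -1/332;  first 4 digits = (1, 0, 1, 0)

v_3(a) = 2 ≥ 1, so the series converges in ℤ_3 to 1/(1 − a) = 1/(1 − 333) = -1/332. Expand this rational in ℤ_3: compute digits iteratively via d_i = x_i mod 3, x_{i+1} = (x_i − d_i)/3. The first 4 digits are (1, 0, 1, 0).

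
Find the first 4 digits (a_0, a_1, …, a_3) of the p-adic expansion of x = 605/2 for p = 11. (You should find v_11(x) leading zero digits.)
(a_0, …, a_3) = (0, 0, 8, 5)

v_11(605/2) = 2, so a_0 = ... = a_1 = 0. Factor out: x = 11^2 · u with u = 5/2 a unit in ℤ_11. Expand u iteratively via a_{v+i} = u_i mod 11, u_{i+1} = (u_i − a_{v+i})/11:
  u_0 = 5/2;  a_2 = 8;  u_1 = (u_0 − 8)/11 = -1/2
  u_1 = -1/2;  a_3 = 5;  u_2 = (u_1 − 5)/11 = -1/2
Digits: (0, 0, 8, 5).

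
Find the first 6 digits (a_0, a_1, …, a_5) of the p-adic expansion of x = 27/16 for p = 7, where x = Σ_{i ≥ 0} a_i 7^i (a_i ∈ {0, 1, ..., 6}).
(a_0, …, a_5) = (3, 2, 1, 2, 1, 2)

v_7(27/16) = 0 (numerator and denominator both coprime to 7), so x ∈ ℤ_7^×. Compute digits iteratively via a_i = x_i mod 7, x_{i+1} = (x_i − a_i)/7, with x_0 = x:
  x_0 = 27/16;  a_0 = 3;  x_1 = (x_0 − 3)/7 = -3/16
  x_1 = -3/16;  a_1 = 2;  x_2 = (x_1 − 2)/7 = -5/16
  x_2 = -5/16;  a_2 = 1;  x_3 = (x_2 − 1)/7 = -3/16
  x_3 = -3/16;  a_3 = 2;  x_4 = (x_3 − 2)/7 = -5/16
  x_4 = -5/16;  a_4 = 1;  x_5 = (x_4 − 1)/7 = -3/16
  x_5 = -3/16;  a_5 = 2;  x_6 = (x_5 − 2)/7 = -5/16
Digits: (3, 2, 1, 2, 1, 2).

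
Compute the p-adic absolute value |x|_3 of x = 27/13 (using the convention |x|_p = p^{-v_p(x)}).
|27/13|_3 = 1/27

Step 1 — compute v_3(x) by factoring powers of 3 out of the numerator and denominator: v_3(27/13) = 3. Step 2 — apply |x|_p = p^{-v_p(x)} = 3^{-3} = 1/27.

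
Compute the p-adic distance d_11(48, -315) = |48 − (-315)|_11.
d_11(48, -315) = 1/121

Step 1 — x − y = 48 − (-315) = 363. Step 2 — v_11(363) = 2 (factor: 363 = (11^2 · 3); the sign does not affect v_p). Step 3 — |x − y|_11 = 11^{-2} = 1/121.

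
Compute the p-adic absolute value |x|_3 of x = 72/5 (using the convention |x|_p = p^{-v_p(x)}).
|72/5|_3 = 1/9

Step 1 — compute v_3(x) by factoring powers of 3 out of the numerator and denominator: v_3(72/5) = 2. Step 2 — apply |x|_p = p^{-v_p(x)} = 3^{-2} = 1/9.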